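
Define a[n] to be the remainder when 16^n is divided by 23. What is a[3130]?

4

We have a[1] = 16, a[2] = 3, a[3] = 2, a[4] = 9, a[5] = 6, a[6] = 4, a[7] = 18, a[8] = 12, a[9] = 8, a[10] = 13, a[11] = 1, a[12] = 16.
Since a[12] = a[1] = 16, the sequence is periodic with period 11.
(3130 - 1) mod 11 = 5, so a[3130] = a[6] = 4.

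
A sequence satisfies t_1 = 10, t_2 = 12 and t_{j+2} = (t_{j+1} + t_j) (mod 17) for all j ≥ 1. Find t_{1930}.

t_1 = 10, t_2 = 12, t_3 = 5, t_4 = 0, t_5 = 5, t_6 = 5, t_7 = 10, t_8 = 15, t_9 = 8, t_{10} = 6, t_{11} = 14, t_{12} = 3, t_{13} = 0, t_{14} = 3, t_{15} = 3, t_{16} = 6, t_{17} = 9, t_{18} = 15, t_{19} = 7, t_{20} = 5, t_{21} = 12, t_{22} = 0, t_{23} = 12, t_{24} = 12, t_{25} = 7, t_{26} = 2, t_{27} = 9, t_{28} = 11, t_{29} = 3, t_{30} = 14, t_{31} = 0, t_{32} = 14, t_{33} = 14, t_{34} = 11, t_{35} = 8, t_{36} = 2, t_{37} = 10, t_{38} = 12.
Since (t_{37}, t_{38}) = (t_1, t_2) = (10, 12) (two consecutive terms determine the rest), the sequence is periodic with period 36.
So t_{1930} = t_{1 + ((1930-1) mod 36)} = t_{22} = 0.

0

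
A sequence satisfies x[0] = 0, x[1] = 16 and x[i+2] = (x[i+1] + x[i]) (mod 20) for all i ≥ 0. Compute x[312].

x[0] = 0,  x[1] = 16,  x[2] = 16,  x[3] = 12,  x[4] = 8,  x[5] = 0,  x[6] = 8,  x[7] = 8,  x[8] = 16,  x[9] = 4,  x[10] = 0,  x[11] = 4,  x[12] = 4,  x[13] = 8,  x[14] = 12,  x[15] = 0,  x[16] = 12,  x[17] = 12,  x[18] = 4,  x[19] = 16,  x[20] = 0,  x[21] = 16.
Since (x[20], x[21]) = (x[0], x[1]) = (0, 16) (two consecutive terms determine the rest), the sequence is periodic with period 20.
(312 - 0) mod 20 = 12, so x[312] = x[12] = 4.

4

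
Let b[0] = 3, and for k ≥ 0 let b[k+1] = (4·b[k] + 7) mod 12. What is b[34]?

7

b[0] = 3,  b[1] = 7,  b[2] = 11,  b[3] = 3.
Since b[3] = b[0] = 3, the sequence is periodic with period 3.
(34 - 0) mod 3 = 1, so b[34] = b[1] = 7.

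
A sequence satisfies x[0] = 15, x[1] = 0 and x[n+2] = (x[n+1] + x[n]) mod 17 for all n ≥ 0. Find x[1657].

Listing terms: x[0] = 15,  x[1] = 0,  x[2] = 15,  x[3] = 15,  x[4] = 13,  x[5] = 11,  x[6] = 7,  x[7] = 1,  x[8] = 8,  x[9] = 9,  x[10] = 0,  x[11] = 9,  x[12] = 9,  x[13] = 1,  x[14] = 10,  x[15] = 11,  x[16] = 4,  x[17] = 15,  x[18] = 2,  x[19] = 0,  x[20] = 2,  x[21] = 2,  x[22] = 4,  x[23] = 6,  x[24] = 10,  x[25] = 16,  x[26] = 9,  x[27] = 8,  x[28] = 0,  x[29] = 8,  x[30] = 8,  x[31] = 16,  x[32] = 7,  x[33] = 6,  x[34] = 13,  x[35] = 2,  x[36] = 15,  x[37] = 0.
The sequence repeats with period 36.
(1657 - 0) mod 36 = 1, so x[1657] = x[1] = 0.

0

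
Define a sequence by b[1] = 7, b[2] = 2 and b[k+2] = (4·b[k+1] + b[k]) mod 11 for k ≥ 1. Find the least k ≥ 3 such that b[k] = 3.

Computing terms: b[1] = 7; b[2] = 2; b[3] = 4; b[4] = 7; b[5] = 10; b[6] = 3; b[7] = 0; b[8] = 3; b[9] = 1; b[10] = 7; b[11] = 7; b[12] = 2.
Since (b[11], b[12]) = (b[1], b[2]) = (7, 2) (two consecutive terms determine the rest), the sequence is periodic with period 10.
The value 3 first appears (with k ≥ 3) at b[6].

6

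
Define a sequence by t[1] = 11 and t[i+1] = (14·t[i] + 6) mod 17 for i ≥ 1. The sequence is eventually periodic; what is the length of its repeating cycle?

16

Listing terms: t[1] = 11; t[2] = 7; t[3] = 2; t[4] = 0; t[5] = 6; t[6] = 5; t[7] = 8; t[8] = 16; t[9] = 9; t[10] = 13; t[11] = 1; t[12] = 3; t[13] = 14; t[14] = 15; t[15] = 12; t[16] = 4; t[17] = 11.
The sequence repeats with period 16.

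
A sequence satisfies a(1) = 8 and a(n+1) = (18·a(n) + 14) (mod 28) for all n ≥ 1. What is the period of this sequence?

3

a(1) = 8, a(2) = 18, a(3) = 2, a(4) = 22, a(5) = 18.
Since a(5) = a(2) = 18, the sequence is eventually periodic: after a pre-period of length 1 it cycles with period 3.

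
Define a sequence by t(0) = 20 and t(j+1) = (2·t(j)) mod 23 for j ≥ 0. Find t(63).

Computing terms: t(0) = 20,  t(1) = 17,  t(2) = 11,  t(3) = 22,  t(4) = 21,  t(5) = 19,  t(6) = 15,  t(7) = 7,  t(8) = 14,  t(9) = 5,  t(10) = 10,  t(11) = 20.
Since t(11) = t(0) = 20, the sequence is periodic with period 11.
So t(63) = t(0 + ((63-0) mod 11)) = t(8) = 14.

14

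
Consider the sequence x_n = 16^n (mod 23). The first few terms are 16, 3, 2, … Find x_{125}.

9

x_1 = 16,  x_2 = 3,  x_3 = 2,  x_4 = 9,  x_5 = 6,  x_6 = 4,  x_7 = 18,  x_8 = 12,  x_9 = 8,  x_{10} = 13,  x_{11} = 1,  x_{12} = 16.
The sequence repeats with period 11.
(125 - 1) mod 11 = 3, so x_{125} = x_4 = 9.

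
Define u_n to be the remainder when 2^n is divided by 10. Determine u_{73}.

u_1 = 2; u_2 = 4; u_3 = 8; u_4 = 6; u_5 = 2.
Since u_5 = u_1 = 2, the sequence is periodic with period 4.
(73 - 1) mod 4 = 0, so u_{73} = u_1 = 2.

2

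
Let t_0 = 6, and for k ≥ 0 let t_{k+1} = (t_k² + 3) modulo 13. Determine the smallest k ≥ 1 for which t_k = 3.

2

We have t_0 = 6,  t_1 = 0,  t_2 = 3,  t_3 = 12,  t_4 = 4,  t_5 = 6.
Since t_5 = t_0 = 6, the sequence is periodic with period 5.
The value 3 first appears (with k ≥ 1) at t_2.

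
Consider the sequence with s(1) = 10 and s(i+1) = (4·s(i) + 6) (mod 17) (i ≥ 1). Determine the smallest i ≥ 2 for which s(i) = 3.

3

Listing terms: s(1) = 10; s(2) = 12; s(3) = 3; s(4) = 1; s(5) = 10.
Since s(5) = s(1) = 10, the sequence is periodic with period 4.
The value 3 first appears (with i ≥ 2) at s(3).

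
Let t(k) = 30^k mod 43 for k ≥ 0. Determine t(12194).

6

t(0) = 1; t(1) = 30; t(2) = 40; t(3) = 39; t(4) = 9; t(5) = 12; t(6) = 16; t(7) = 7; t(8) = 38; t(9) = 22; t(10) = 15; t(11) = 20; t(12) = 41; t(13) = 26; t(14) = 6; t(15) = 8; t(16) = 25; t(17) = 19; t(18) = 11; t(19) = 29; t(20) = 10; t(21) = 42; t(22) = 13; t(23) = 3; t(24) = 4; t(25) = 34; t(26) = 31; t(27) = 27; t(28) = 36; t(29) = 5; t(30) = 21; t(31) = 28; t(32) = 23; t(33) = 2; t(34) = 17; t(35) = 37; t(36) = 35; t(37) = 18; t(38) = 24; t(39) = 32; t(40) = 14; t(41) = 33; t(42) = 1.
Since t(42) = t(0) = 1, the sequence is periodic with period 42.
So t(12194) = t(0 + ((12194-0) mod 42)) = t(14) = 6.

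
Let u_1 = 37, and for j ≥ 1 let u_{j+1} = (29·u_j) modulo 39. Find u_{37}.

Listing terms: u_1 = 37, u_2 = 20, u_3 = 34, u_4 = 11, u_5 = 7, u_6 = 8, u_7 = 37.
The sequence repeats with period 6.
(37 - 1) mod 6 = 0, so u_{37} = u_1 = 37.

37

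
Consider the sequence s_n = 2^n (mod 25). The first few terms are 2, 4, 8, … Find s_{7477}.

22

We have s_1 = 2, s_2 = 4, s_3 = 8, s_4 = 16, s_5 = 7, s_6 = 14, s_7 = 3, s_8 = 6, s_9 = 12, s_{10} = 24, s_{11} = 23, s_{12} = 21, s_{13} = 17, s_{14} = 9, s_{15} = 18, s_{16} = 11, s_{17} = 22, s_{18} = 19, s_{19} = 13, s_{20} = 1, s_{21} = 2.
The sequence repeats with period 20.
So s_{7477} = s_{1 + ((7477-1) mod 20)} = s_{17} = 22.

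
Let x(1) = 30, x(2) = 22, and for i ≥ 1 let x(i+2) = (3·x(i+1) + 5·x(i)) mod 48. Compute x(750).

28

We have x(1) = 30; x(2) = 22; x(3) = 24; x(4) = 38; x(5) = 42; x(6) = 28; x(7) = 6; x(8) = 14; x(9) = 24; x(10) = 46; x(11) = 18; x(12) = 44; x(13) = 30; x(14) = 22.
The sequence repeats with period 12.
So x(750) = x(1 + ((750-1) mod 12)) = x(6) = 28.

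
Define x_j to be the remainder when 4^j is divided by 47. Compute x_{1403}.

1

Computing terms: x_1 = 4; x_2 = 16; x_3 = 17; x_4 = 21; x_5 = 37; x_6 = 7; x_7 = 28; x_8 = 18; x_9 = 25; x_{10} = 6; x_{11} = 24; x_{12} = 2; x_{13} = 8; x_{14} = 32; x_{15} = 34; x_{16} = 42; x_{17} = 27; x_{18} = 14; x_{19} = 9; x_{20} = 36; x_{21} = 3; x_{22} = 12; x_{23} = 1; x_{24} = 4.
Since x_{24} = x_1 = 4, the sequence is periodic with period 23.
(1403 - 1) mod 23 = 22, so x_{1403} = x_{23} = 1.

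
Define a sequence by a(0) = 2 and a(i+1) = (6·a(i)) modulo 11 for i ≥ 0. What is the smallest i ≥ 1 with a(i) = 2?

We have a(0) = 2,  a(1) = 1,  a(2) = 6,  a(3) = 3,  a(4) = 7,  a(5) = 9,  a(6) = 10,  a(7) = 5,  a(8) = 8,  a(9) = 4,  a(10) = 2.
Since a(10) = a(0) = 2, the sequence is periodic with period 10.
The value 2 next appears (with i ≥ 1) at a(10).

10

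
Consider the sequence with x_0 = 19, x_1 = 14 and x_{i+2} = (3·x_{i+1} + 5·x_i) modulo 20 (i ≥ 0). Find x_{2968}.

8

Computing terms: x_0 = 19; x_1 = 14; x_2 = 17; x_3 = 1; x_4 = 8; x_5 = 9; x_6 = 7; x_7 = 6; x_8 = 13; x_9 = 9; x_{10} = 12; x_{11} = 1; x_{12} = 3; x_{13} = 14; x_{14} = 17.
Since (x_{13}, x_{14}) = (x_1, x_2) = (14, 17) (two consecutive terms determine the rest), the sequence is eventually periodic: after a pre-period of length 1 it cycles with period 12.
For i ≥ 1, x_i depends only on (i - 1) mod 12. (2968 - 1) mod 12 = 3, so x_{2968} = x_4 = 8.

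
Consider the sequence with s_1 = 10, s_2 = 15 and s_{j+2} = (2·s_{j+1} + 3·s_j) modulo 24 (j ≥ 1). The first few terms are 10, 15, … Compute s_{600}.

9

We have s_1 = 10, s_2 = 15, s_3 = 12, s_4 = 21, s_5 = 6, s_6 = 3, s_7 = 0, s_8 = 9, s_9 = 18, s_{10} = 15, s_{11} = 12.
Since (s_{10}, s_{11}) = (s_2, s_3) = (15, 12) (two consecutive terms determine the rest), the sequence is eventually periodic: after a pre-period of length 1 it cycles with period 8.
For j ≥ 2, s_j depends only on (j - 2) mod 8. (600 - 2) mod 8 = 6, so s_{600} = s_8 = 9.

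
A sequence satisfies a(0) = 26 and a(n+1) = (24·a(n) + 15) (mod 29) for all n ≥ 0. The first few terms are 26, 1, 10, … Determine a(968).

10

a(0) = 26,  a(1) = 1,  a(2) = 10,  a(3) = 23,  a(4) = 16,  a(5) = 22,  a(6) = 21,  a(7) = 26.
The sequence repeats with period 7.
So a(968) = a(0 + ((968-0) mod 7)) = a(2) = 10.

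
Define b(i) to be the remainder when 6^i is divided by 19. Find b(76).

4

Computing terms: b(0) = 1, b(1) = 6, b(2) = 17, b(3) = 7, b(4) = 4, b(5) = 5, b(6) = 11, b(7) = 9, b(8) = 16, b(9) = 1.
Since b(9) = b(0) = 1, the sequence is periodic with period 9.
So b(76) = b(0 + ((76-0) mod 9)) = b(4) = 4.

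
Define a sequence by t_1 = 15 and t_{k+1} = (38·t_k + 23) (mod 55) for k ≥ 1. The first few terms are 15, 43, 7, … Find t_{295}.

27

t_1 = 15,  t_2 = 43,  t_3 = 7,  t_4 = 14,  t_5 = 5,  t_6 = 48,  t_7 = 32,  t_8 = 29,  t_9 = 25,  t_{10} = 38,  t_{11} = 37,  t_{12} = 54,  t_{13} = 40,  t_{14} = 3,  t_{15} = 27,  t_{16} = 4,  t_{17} = 10,  t_{18} = 18,  t_{19} = 47,  t_{20} = 49,  t_{21} = 15.
The sequence repeats with period 20.
So t_{295} = t_{1 + ((295-1) mod 20)} = t_{15} = 27.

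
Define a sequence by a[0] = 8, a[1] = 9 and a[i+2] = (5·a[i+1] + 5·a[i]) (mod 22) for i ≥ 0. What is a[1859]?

We have a[0] = 8, a[1] = 9, a[2] = 19, a[3] = 8, a[4] = 3, a[5] = 11, a[6] = 4, a[7] = 9, a[8] = 21, a[9] = 18, a[10] = 19, a[11] = 9, a[12] = 8, a[13] = 19, a[14] = 3, a[15] = 0, a[16] = 15, a[17] = 9, a[18] = 10, a[19] = 7, a[20] = 19, a[21] = 20, a[22] = 19, a[23] = 19, a[24] = 14, a[25] = 11, a[26] = 15, a[27] = 20, a[28] = 21, a[29] = 7, a[30] = 8, a[31] = 9.
The sequence repeats with period 30.
(1859 - 0) mod 30 = 29, so a[1859] = a[29] = 7.

7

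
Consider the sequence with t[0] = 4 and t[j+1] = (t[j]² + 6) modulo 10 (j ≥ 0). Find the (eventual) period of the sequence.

Listing terms: t[0] = 4, t[1] = 2, t[2] = 0, t[3] = 6, t[4] = 2.
Since t[4] = t[1] = 2, the sequence is eventually periodic: after a pre-period of length 1 it cycles with period 3.

3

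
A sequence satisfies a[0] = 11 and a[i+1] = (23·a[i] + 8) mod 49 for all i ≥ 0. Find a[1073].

33

Computing terms: a[0] = 11,  a[1] = 16,  a[2] = 33,  a[3] = 32,  a[4] = 9,  a[5] = 19,  a[6] = 4,  a[7] = 2,  a[8] = 5,  a[9] = 25,  a[10] = 44,  a[11] = 40,  a[12] = 46,  a[13] = 37,  a[14] = 26,  a[15] = 18,  a[16] = 30,  a[17] = 12,  a[18] = 39,  a[19] = 23,  a[20] = 47,  a[21] = 11.
The sequence repeats with period 21.
(1073 - 0) mod 21 = 2, so a[1073] = a[2] = 33.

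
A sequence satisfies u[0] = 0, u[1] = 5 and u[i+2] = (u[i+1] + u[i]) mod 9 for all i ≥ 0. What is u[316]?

6

u[0] = 0,  u[1] = 5,  u[2] = 5,  u[3] = 1,  u[4] = 6,  u[5] = 7,  u[6] = 4,  u[7] = 2,  u[8] = 6,  u[9] = 8,  u[10] = 5,  u[11] = 4,  u[12] = 0,  u[13] = 4,  u[14] = 4,  u[15] = 8,  u[16] = 3,  u[17] = 2,  u[18] = 5,  u[19] = 7,  u[20] = 3,  u[21] = 1,  u[22] = 4,  u[23] = 5,  u[24] = 0,  u[25] = 5.
The sequence repeats with period 24.
(316 - 0) mod 24 = 4, so u[316] = u[4] = 6.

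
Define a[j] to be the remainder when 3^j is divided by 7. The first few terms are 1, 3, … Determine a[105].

6

We have a[0] = 1,  a[1] = 3,  a[2] = 2,  a[3] = 6,  a[4] = 4,  a[5] = 5,  a[6] = 1.
Since a[6] = a[0] = 1, the sequence is periodic with period 6.
(105 - 0) mod 6 = 3, so a[105] = a[3] = 6.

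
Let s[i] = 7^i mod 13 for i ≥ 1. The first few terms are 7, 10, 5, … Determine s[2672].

We have s[1] = 7; s[2] = 10; s[3] = 5; s[4] = 9; s[5] = 11; s[6] = 12; s[7] = 6; s[8] = 3; s[9] = 8; s[10] = 4; s[11] = 2; s[12] = 1; s[13] = 7.
Since s[13] = s[1] = 7, the sequence is periodic with period 12.
So s[2672] = s[1 + ((2672-1) mod 12)] = s[8] = 3.

3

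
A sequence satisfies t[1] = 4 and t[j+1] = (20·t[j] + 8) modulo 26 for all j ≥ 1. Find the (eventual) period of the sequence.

t[1] = 4; t[2] = 10; t[3] = 0; t[4] = 8; t[5] = 12; t[6] = 14; t[7] = 2; t[8] = 22; t[9] = 6; t[10] = 24; t[11] = 20; t[12] = 18; t[13] = 4.
Since t[13] = t[1] = 4, the sequence is periodic with period 12.

12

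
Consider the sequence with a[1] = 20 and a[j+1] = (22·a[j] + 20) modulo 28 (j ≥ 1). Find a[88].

Listing terms: a[1] = 20,  a[2] = 12,  a[3] = 4,  a[4] = 24,  a[5] = 16,  a[6] = 8,  a[7] = 0,  a[8] = 20.
Since a[8] = a[1] = 20, the sequence is periodic with period 7.
(88 - 1) mod 7 = 3, so a[88] = a[4] = 24.

24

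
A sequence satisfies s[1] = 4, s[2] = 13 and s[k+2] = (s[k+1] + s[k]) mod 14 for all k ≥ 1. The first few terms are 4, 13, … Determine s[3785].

3

Computing terms: s[1] = 4, s[2] = 13, s[3] = 3, s[4] = 2, s[5] = 5, s[6] = 7, s[7] = 12, s[8] = 5, s[9] = 3, s[10] = 8, s[11] = 11, s[12] = 5, s[13] = 2, s[14] = 7, s[15] = 9, s[16] = 2, s[17] = 11, s[18] = 13, s[19] = 10, s[20] = 9, s[21] = 5, s[22] = 0, s[23] = 5, s[24] = 5, s[25] = 10, s[26] = 1, s[27] = 11, s[28] = 12, s[29] = 9, s[30] = 7, s[31] = 2, s[32] = 9, s[33] = 11, s[34] = 6, s[35] = 3, s[36] = 9, s[37] = 12, s[38] = 7, s[39] = 5, s[40] = 12, s[41] = 3, s[42] = 1, s[43] = 4, s[44] = 5, s[45] = 9, s[46] = 0, s[47] = 9, s[48] = 9, s[49] = 4, s[50] = 13.
The sequence repeats with period 48.
(3785 - 1) mod 48 = 40, so s[3785] = s[41] = 3.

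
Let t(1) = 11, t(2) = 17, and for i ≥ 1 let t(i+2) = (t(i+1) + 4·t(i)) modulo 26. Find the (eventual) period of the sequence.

12

We have t(1) = 11, t(2) = 17, t(3) = 9, t(4) = 25, t(5) = 9, t(6) = 5, t(7) = 15, t(8) = 9, t(9) = 17, t(10) = 1, t(11) = 17, t(12) = 21, t(13) = 11, t(14) = 17.
Since (t(13), t(14)) = (t(1), t(2)) = (11, 17) (two consecutive terms determine the rest), the sequence is periodic with period 12.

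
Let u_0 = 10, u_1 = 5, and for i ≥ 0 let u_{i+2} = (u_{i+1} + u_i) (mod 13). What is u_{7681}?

We have u_0 = 10, u_1 = 5, u_2 = 2, u_3 = 7, u_4 = 9, u_5 = 3, u_6 = 12, u_7 = 2, u_8 = 1, u_9 = 3, u_{10} = 4, u_{11} = 7, u_{12} = 11, u_{13} = 5, u_{14} = 3, u_{15} = 8, u_{16} = 11, u_{17} = 6, u_{18} = 4, u_{19} = 10, u_{20} = 1, u_{21} = 11, u_{22} = 12, u_{23} = 10, u_{24} = 9, u_{25} = 6, u_{26} = 2, u_{27} = 8, u_{28} = 10, u_{29} = 5.
Since (u_{28}, u_{29}) = (u_0, u_1) = (10, 5) (two consecutive terms determine the rest), the sequence is periodic with period 28.
(7681 - 0) mod 28 = 9, so u_{7681} = u_9 = 3.

3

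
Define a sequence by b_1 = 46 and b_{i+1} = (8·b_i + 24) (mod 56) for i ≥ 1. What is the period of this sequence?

b_1 = 46; b_2 = 0; b_3 = 24; b_4 = 48; b_5 = 16; b_6 = 40; b_7 = 8; b_8 = 32; b_9 = 0.
Since b_9 = b_2 = 0, the sequence is eventually periodic: after a pre-period of length 1 it cycles with period 7.

7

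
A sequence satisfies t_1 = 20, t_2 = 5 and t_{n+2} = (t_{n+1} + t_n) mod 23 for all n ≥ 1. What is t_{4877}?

14

t_1 = 20,  t_2 = 5,  t_3 = 2,  t_4 = 7,  t_5 = 9,  t_6 = 16,  t_7 = 2,  t_8 = 18,  t_9 = 20,  t_{10} = 15,  t_{11} = 12,  t_{12} = 4,  t_{13} = 16,  t_{14} = 20,  t_{15} = 13,  t_{16} = 10,  t_{17} = 0,  t_{18} = 10,  t_{19} = 10,  t_{20} = 20,  t_{21} = 7,  t_{22} = 4,  t_{23} = 11,  t_{24} = 15,  t_{25} = 3,  t_{26} = 18,  t_{27} = 21,  t_{28} = 16,  t_{29} = 14,  t_{30} = 7,  t_{31} = 21,  t_{32} = 5,  t_{33} = 3,  t_{34} = 8,  t_{35} = 11,  t_{36} = 19,  t_{37} = 7,  t_{38} = 3,  t_{39} = 10,  t_{40} = 13,  t_{41} = 0,  t_{42} = 13,  t_{43} = 13,  t_{44} = 3,  t_{45} = 16,  t_{46} = 19,  t_{47} = 12,  t_{48} = 8,  t_{49} = 20,  t_{50} = 5.
Since (t_{49}, t_{50}) = (t_1, t_2) = (20, 5) (two consecutive terms determine the rest), the sequence is periodic with period 48.
(4877 - 1) mod 48 = 28, so t_{4877} = t_{29} = 14.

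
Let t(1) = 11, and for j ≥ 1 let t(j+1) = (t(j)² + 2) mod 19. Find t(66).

2

We have t(1) = 11; t(2) = 9; t(3) = 7; t(4) = 13; t(5) = 0; t(6) = 2; t(7) = 6; t(8) = 0.
Since t(8) = t(5) = 0, the sequence is eventually periodic: after a pre-period of length 4 it cycles with period 3.
For j ≥ 5, t(j) depends only on (j - 5) mod 3. (66 - 5) mod 3 = 1, so t(66) = t(6) = 2.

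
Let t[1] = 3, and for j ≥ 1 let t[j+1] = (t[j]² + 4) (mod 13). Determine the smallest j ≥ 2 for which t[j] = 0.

2

Computing terms: t[1] = 3, t[2] = 0, t[3] = 4, t[4] = 7, t[5] = 1, t[6] = 5, t[7] = 3.
The sequence repeats with period 6.
The value 0 first appears (with j ≥ 2) at t[2].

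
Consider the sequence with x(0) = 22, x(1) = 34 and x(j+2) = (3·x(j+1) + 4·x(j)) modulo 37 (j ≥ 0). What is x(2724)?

6

We have x(0) = 22; x(1) = 34; x(2) = 5; x(3) = 3; x(4) = 29; x(5) = 25; x(6) = 6; x(7) = 7; x(8) = 8; x(9) = 15; x(10) = 3; x(11) = 32; x(12) = 34; x(13) = 8; x(14) = 12; x(15) = 31; x(16) = 30; x(17) = 29; x(18) = 22; x(19) = 34.
The sequence repeats with period 18.
So x(2724) = x(0 + ((2724-0) mod 18)) = x(6) = 6.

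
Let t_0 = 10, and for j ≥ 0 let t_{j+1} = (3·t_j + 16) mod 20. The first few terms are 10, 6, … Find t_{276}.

10

Computing terms: t_0 = 10; t_1 = 6; t_2 = 14; t_3 = 18; t_4 = 10.
Since t_4 = t_0 = 10, the sequence is periodic with period 4.
(276 - 0) mod 4 = 0, so t_{276} = t_0 = 10.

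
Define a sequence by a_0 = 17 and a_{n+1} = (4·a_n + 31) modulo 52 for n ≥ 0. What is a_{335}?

a_0 = 17,  a_1 = 47,  a_2 = 11,  a_3 = 23,  a_4 = 19,  a_5 = 3,  a_6 = 43,  a_7 = 47.
Since a_7 = a_1 = 47, the sequence is eventually periodic: after a pre-period of length 1 it cycles with period 6.
For n ≥ 1, a_n depends only on (n - 1) mod 6. (335 - 1) mod 6 = 4, so a_{335} = a_5 = 3.

3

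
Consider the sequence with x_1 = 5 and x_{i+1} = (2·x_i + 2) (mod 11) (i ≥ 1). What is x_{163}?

Listing terms: x_1 = 5; x_2 = 1; x_3 = 4; x_4 = 10; x_5 = 0; x_6 = 2; x_7 = 6; x_8 = 3; x_9 = 8; x_{10} = 7; x_{11} = 5.
Since x_{11} = x_1 = 5, the sequence is periodic with period 10.
(163 - 1) mod 10 = 2, so x_{163} = x_3 = 4.

4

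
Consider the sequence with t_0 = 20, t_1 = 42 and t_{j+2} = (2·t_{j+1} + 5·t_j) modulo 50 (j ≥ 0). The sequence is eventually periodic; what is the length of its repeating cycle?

t_0 = 20; t_1 = 42; t_2 = 34; t_3 = 28; t_4 = 26; t_5 = 42; t_6 = 14; t_7 = 38; t_8 = 46; t_9 = 32; t_{10} = 44; t_{11} = 48; t_{12} = 16; t_{13} = 22; t_{14} = 24; t_{15} = 8; t_{16} = 36; t_{17} = 12; t_{18} = 4; t_{19} = 18; t_{20} = 6; t_{21} = 2; t_{22} = 34; t_{23} = 28.
Since (t_{22}, t_{23}) = (t_2, t_3) = (34, 28) (two consecutive terms determine the rest), the sequence is eventually periodic: after a pre-period of length 2 it cycles with period 20.

20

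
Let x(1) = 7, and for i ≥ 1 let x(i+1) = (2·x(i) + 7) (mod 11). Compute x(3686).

Listing terms: x(1) = 7,  x(2) = 10,  x(3) = 5,  x(4) = 6,  x(5) = 8,  x(6) = 1,  x(7) = 9,  x(8) = 3,  x(9) = 2,  x(10) = 0,  x(11) = 7.
The sequence repeats with period 10.
So x(3686) = x(1 + ((3686-1) mod 10)) = x(6) = 1.

1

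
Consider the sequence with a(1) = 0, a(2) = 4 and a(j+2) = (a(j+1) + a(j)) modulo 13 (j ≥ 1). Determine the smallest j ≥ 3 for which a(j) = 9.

Listing terms: a(1) = 0,  a(2) = 4,  a(3) = 4,  a(4) = 8,  a(5) = 12,  a(6) = 7,  a(7) = 6,  a(8) = 0,  a(9) = 6,  a(10) = 6,  a(11) = 12,  a(12) = 5,  a(13) = 4,  a(14) = 9,  a(15) = 0,  a(16) = 9,  a(17) = 9,  a(18) = 5,  a(19) = 1,  a(20) = 6,  a(21) = 7,  a(22) = 0,  a(23) = 7,  a(24) = 7,  a(25) = 1,  a(26) = 8,  a(27) = 9,  a(28) = 4,  a(29) = 0,  a(30) = 4.
Since (a(29), a(30)) = (a(1), a(2)) = (0, 4) (two consecutive terms determine the rest), the sequence is periodic with period 28.
The value 9 first appears (with j ≥ 3) at a(14).

14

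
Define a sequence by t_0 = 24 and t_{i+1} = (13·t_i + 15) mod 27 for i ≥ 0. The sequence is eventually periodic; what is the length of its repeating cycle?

9

Computing terms: t_0 = 24,  t_1 = 3,  t_2 = 0,  t_3 = 15,  t_4 = 21,  t_5 = 18,  t_6 = 6,  t_7 = 12,  t_8 = 9,  t_9 = 24.
Since t_9 = t_0 = 24, the sequence is periodic with period 9.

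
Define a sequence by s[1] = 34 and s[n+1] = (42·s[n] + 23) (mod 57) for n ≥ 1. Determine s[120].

Listing terms: s[1] = 34,  s[2] = 26,  s[3] = 32,  s[4] = 56,  s[5] = 38,  s[6] = 23,  s[7] = 20,  s[8] = 8,  s[9] = 17,  s[10] = 53,  s[11] = 26.
Since s[11] = s[2] = 26, the sequence is eventually periodic: after a pre-period of length 1 it cycles with period 9.
For n ≥ 2, s[n] depends only on (n - 2) mod 9. (120 - 2) mod 9 = 1, so s[120] = s[3] = 32.

32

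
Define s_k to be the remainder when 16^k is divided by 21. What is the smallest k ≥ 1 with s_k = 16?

s_0 = 1,  s_1 = 16,  s_2 = 4,  s_3 = 1.
Since s_3 = s_0 = 1, the sequence is periodic with period 3.
The value 16 first appears (with k ≥ 1) at s_1.

1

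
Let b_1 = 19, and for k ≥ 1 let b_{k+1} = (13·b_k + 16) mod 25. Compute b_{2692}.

Listing terms: b_1 = 19; b_2 = 13; b_3 = 10; b_4 = 21; b_5 = 14; b_6 = 23; b_7 = 15; b_8 = 11; b_9 = 9; b_{10} = 8; b_{11} = 20; b_{12} = 1; b_{13} = 4; b_{14} = 18; b_{15} = 0; b_{16} = 16; b_{17} = 24; b_{18} = 3; b_{19} = 5; b_{20} = 6; b_{21} = 19.
The sequence repeats with period 20.
(2692 - 1) mod 20 = 11, so b_{2692} = b_{12} = 1.

1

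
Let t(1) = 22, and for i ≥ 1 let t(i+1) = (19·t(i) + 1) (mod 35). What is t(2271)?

17

Computing terms: t(1) = 22, t(2) = 34, t(3) = 17, t(4) = 9, t(5) = 32, t(6) = 14, t(7) = 22.
The sequence repeats with period 6.
(2271 - 1) mod 6 = 2, so t(2271) = t(3) = 17.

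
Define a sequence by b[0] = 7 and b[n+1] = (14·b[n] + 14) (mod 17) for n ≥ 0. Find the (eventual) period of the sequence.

b[0] = 7,  b[1] = 10,  b[2] = 1,  b[3] = 11,  b[4] = 15,  b[5] = 3,  b[6] = 5,  b[7] = 16,  b[8] = 0,  b[9] = 14,  b[10] = 6,  b[11] = 13,  b[12] = 9,  b[13] = 4,  b[14] = 2,  b[15] = 8,  b[16] = 7.
Since b[16] = b[0] = 7, the sequence is periodic with period 16.

16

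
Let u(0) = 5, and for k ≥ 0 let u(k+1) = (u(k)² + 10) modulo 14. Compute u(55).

7

Listing terms: u(0) = 5; u(1) = 7; u(2) = 3; u(3) = 5.
Since u(3) = u(0) = 5, the sequence is periodic with period 3.
(55 - 0) mod 3 = 1, so u(55) = u(1) = 7.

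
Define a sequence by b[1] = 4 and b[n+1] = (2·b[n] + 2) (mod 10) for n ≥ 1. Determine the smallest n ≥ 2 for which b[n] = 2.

3

Computing terms: b[1] = 4; b[2] = 0; b[3] = 2; b[4] = 6; b[5] = 4.
The sequence repeats with period 4.
The value 2 first appears (with n ≥ 2) at b[3].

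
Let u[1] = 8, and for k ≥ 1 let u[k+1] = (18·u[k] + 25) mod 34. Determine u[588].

29

We have u[1] = 8,  u[2] = 33,  u[3] = 7,  u[4] = 15,  u[5] = 23,  u[6] = 31,  u[7] = 5,  u[8] = 13,  u[9] = 21,  u[10] = 29,  u[11] = 3,  u[12] = 11,  u[13] = 19,  u[14] = 27,  u[15] = 1,  u[16] = 9,  u[17] = 17,  u[18] = 25,  u[19] = 33.
Since u[19] = u[2] = 33, the sequence is eventually periodic: after a pre-period of length 1 it cycles with period 17.
For k ≥ 2, u[k] depends only on (k - 2) mod 17. (588 - 2) mod 17 = 8, so u[588] = u[10] = 29.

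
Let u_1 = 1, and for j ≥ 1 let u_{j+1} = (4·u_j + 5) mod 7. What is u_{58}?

Listing terms: u_1 = 1,  u_2 = 2,  u_3 = 6,  u_4 = 1.
Since u_4 = u_1 = 1, the sequence is periodic with period 3.
So u_{58} = u_{1 + ((58-1) mod 3)} = u_1 = 1.

1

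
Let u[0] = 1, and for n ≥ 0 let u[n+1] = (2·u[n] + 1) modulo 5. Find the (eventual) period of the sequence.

We have u[0] = 1; u[1] = 3; u[2] = 2; u[3] = 0; u[4] = 1.
Since u[4] = u[0] = 1, the sequence is periodic with period 4.

4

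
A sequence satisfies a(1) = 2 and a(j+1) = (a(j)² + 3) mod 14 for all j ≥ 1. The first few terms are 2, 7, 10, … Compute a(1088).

7

Listing terms: a(1) = 2,  a(2) = 7,  a(3) = 10,  a(4) = 5,  a(5) = 0,  a(6) = 3,  a(7) = 12,  a(8) = 7.
Since a(8) = a(2) = 7, the sequence is eventually periodic: after a pre-period of length 1 it cycles with period 6.
For j ≥ 2, a(j) depends only on (j - 2) mod 6. (1088 - 2) mod 6 = 0, so a(1088) = a(2) = 7.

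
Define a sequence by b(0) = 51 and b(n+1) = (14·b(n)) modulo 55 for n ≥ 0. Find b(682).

41

Computing terms: b(0) = 51,  b(1) = 54,  b(2) = 41,  b(3) = 24,  b(4) = 6,  b(5) = 29,  b(6) = 21,  b(7) = 19,  b(8) = 46,  b(9) = 39,  b(10) = 51.
The sequence repeats with period 10.
(682 - 0) mod 10 = 2, so b(682) = b(2) = 41.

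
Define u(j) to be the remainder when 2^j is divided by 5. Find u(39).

u(0) = 1,  u(1) = 2,  u(2) = 4,  u(3) = 3,  u(4) = 1.
The sequence repeats with period 4.
(39 - 0) mod 4 = 3, so u(39) = u(3) = 3.

3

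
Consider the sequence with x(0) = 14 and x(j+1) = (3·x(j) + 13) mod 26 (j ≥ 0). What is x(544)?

16

We have x(0) = 14; x(1) = 3; x(2) = 22; x(3) = 1; x(4) = 16; x(5) = 9; x(6) = 14.
Since x(6) = x(0) = 14, the sequence is periodic with period 6.
So x(544) = x(0 + ((544-0) mod 6)) = x(4) = 16.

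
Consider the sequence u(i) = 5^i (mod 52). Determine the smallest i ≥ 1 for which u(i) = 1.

u(0) = 1, u(1) = 5, u(2) = 25, u(3) = 21, u(4) = 1.
The sequence repeats with period 4.
The value 1 next appears (with i ≥ 1) at u(4).

4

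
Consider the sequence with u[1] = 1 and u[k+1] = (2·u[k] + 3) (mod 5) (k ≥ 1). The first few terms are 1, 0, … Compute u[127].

u[1] = 1,  u[2] = 0,  u[3] = 3,  u[4] = 4,  u[5] = 1.
Since u[5] = u[1] = 1, the sequence is periodic with period 4.
(127 - 1) mod 4 = 2, so u[127] = u[3] = 3.

3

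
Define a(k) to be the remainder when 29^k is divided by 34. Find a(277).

Computing terms: a(0) = 1,  a(1) = 29,  a(2) = 25,  a(3) = 11,  a(4) = 13,  a(5) = 3,  a(6) = 19,  a(7) = 7,  a(8) = 33,  a(9) = 5,  a(10) = 9,  a(11) = 23,  a(12) = 21,  a(13) = 31,  a(14) = 15,  a(15) = 27,  a(16) = 1.
Since a(16) = a(0) = 1, the sequence is periodic with period 16.
(277 - 0) mod 16 = 5, so a(277) = a(5) = 3.

3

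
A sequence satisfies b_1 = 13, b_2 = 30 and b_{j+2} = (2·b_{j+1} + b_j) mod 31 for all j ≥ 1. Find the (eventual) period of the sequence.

We have b_1 = 13,  b_2 = 30,  b_3 = 11,  b_4 = 21,  b_5 = 22,  b_6 = 3,  b_7 = 28,  b_8 = 28,  b_9 = 22,  b_{10} = 10,  b_{11} = 11,  b_{12} = 1,  b_{13} = 13,  b_{14} = 27,  b_{15} = 5,  b_{16} = 6,  b_{17} = 17,  b_{18} = 9,  b_{19} = 4,  b_{20} = 17,  b_{21} = 7,  b_{22} = 0,  b_{23} = 7,  b_{24} = 14,  b_{25} = 4,  b_{26} = 22,  b_{27} = 17,  b_{28} = 25,  b_{29} = 5,  b_{30} = 4,  b_{31} = 13,  b_{32} = 30.
The sequence repeats with period 30.

30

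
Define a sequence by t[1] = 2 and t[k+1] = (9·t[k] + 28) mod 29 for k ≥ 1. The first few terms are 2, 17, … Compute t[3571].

Computing terms: t[1] = 2,  t[2] = 17,  t[3] = 7,  t[4] = 4,  t[5] = 6,  t[6] = 24,  t[7] = 12,  t[8] = 20,  t[9] = 5,  t[10] = 15,  t[11] = 18,  t[12] = 16,  t[13] = 27,  t[14] = 10,  t[15] = 2.
Since t[15] = t[1] = 2, the sequence is periodic with period 14.
(3571 - 1) mod 14 = 0, so t[3571] = t[1] = 2.

2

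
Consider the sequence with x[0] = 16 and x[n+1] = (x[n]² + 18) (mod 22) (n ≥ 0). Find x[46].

10

Computing terms: x[0] = 16,  x[1] = 10,  x[2] = 8,  x[3] = 16.
The sequence repeats with period 3.
So x[46] = x[0 + ((46-0) mod 3)] = x[1] = 10.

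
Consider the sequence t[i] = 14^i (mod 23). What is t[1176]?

Computing terms: t[0] = 1,  t[1] = 14,  t[2] = 12,  t[3] = 7,  t[4] = 6,  t[5] = 15,  t[6] = 3,  t[7] = 19,  t[8] = 13,  t[9] = 21,  t[10] = 18,  t[11] = 22,  t[12] = 9,  t[13] = 11,  t[14] = 16,  t[15] = 17,  t[16] = 8,  t[17] = 20,  t[18] = 4,  t[19] = 10,  t[20] = 2,  t[21] = 5,  t[22] = 1.
The sequence repeats with period 22.
So t[1176] = t[0 + ((1176-0) mod 22)] = t[10] = 18.

18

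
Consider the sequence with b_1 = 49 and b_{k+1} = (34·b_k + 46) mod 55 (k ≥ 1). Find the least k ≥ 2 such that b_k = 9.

3

Listing terms: b_1 = 49; b_2 = 7; b_3 = 9; b_4 = 22; b_5 = 24; b_6 = 37; b_7 = 39; b_8 = 52; b_9 = 54; b_{10} = 12; b_{11} = 14; b_{12} = 27; b_{13} = 29; b_{14} = 42; b_{15} = 44; b_{16} = 2; b_{17} = 4; b_{18} = 17; b_{19} = 19; b_{20} = 32; b_{21} = 34; b_{22} = 47; b_{23} = 49.
Since b_{23} = b_1 = 49, the sequence is periodic with period 22.
The value 9 first appears (with k ≥ 2) at b_3.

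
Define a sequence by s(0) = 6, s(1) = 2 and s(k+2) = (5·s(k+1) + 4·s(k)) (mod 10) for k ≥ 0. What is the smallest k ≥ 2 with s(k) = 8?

We have s(0) = 6,  s(1) = 2,  s(2) = 4,  s(3) = 8,  s(4) = 6,  s(5) = 2.
Since (s(4), s(5)) = (s(0), s(1)) = (6, 2) (two consecutive terms determine the rest), the sequence is periodic with period 4.
The value 8 first appears (with k ≥ 2) at s(3).

3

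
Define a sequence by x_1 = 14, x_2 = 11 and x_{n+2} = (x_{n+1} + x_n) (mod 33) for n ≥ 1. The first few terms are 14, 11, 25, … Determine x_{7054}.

25

We have x_1 = 14,  x_2 = 11,  x_3 = 25,  x_4 = 3,  x_5 = 28,  x_6 = 31,  x_7 = 26,  x_8 = 24,  x_9 = 17,  x_{10} = 8,  x_{11} = 25,  x_{12} = 0,  x_{13} = 25,  x_{14} = 25,  x_{15} = 17,  x_{16} = 9,  x_{17} = 26,  x_{18} = 2,  x_{19} = 28,  x_{20} = 30,  x_{21} = 25,  x_{22} = 22,  x_{23} = 14,  x_{24} = 3,  x_{25} = 17,  x_{26} = 20,  x_{27} = 4,  x_{28} = 24,  x_{29} = 28,  x_{30} = 19,  x_{31} = 14,  x_{32} = 0,  x_{33} = 14,  x_{34} = 14,  x_{35} = 28,  x_{36} = 9,  x_{37} = 4,  x_{38} = 13,  x_{39} = 17,  x_{40} = 30,  x_{41} = 14,  x_{42} = 11.
The sequence repeats with period 40.
(7054 - 1) mod 40 = 13, so x_{7054} = x_{14} = 25.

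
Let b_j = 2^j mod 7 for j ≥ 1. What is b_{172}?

2

We have b_1 = 2,  b_2 = 4,  b_3 = 1,  b_4 = 2.
Since b_4 = b_1 = 2, the sequence is periodic with period 3.
(172 - 1) mod 3 = 0, so b_{172} = b_1 = 2.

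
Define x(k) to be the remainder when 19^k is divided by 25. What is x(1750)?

We have x(0) = 1, x(1) = 19, x(2) = 11, x(3) = 9, x(4) = 21, x(5) = 24, x(6) = 6, x(7) = 14, x(8) = 16, x(9) = 4, x(10) = 1.
Since x(10) = x(0) = 1, the sequence is periodic with period 10.
(1750 - 0) mod 10 = 0, so x(1750) = x(0) = 1.

1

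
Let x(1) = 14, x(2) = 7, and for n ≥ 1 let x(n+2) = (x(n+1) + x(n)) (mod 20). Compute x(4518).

17

We have x(1) = 14,  x(2) = 7,  x(3) = 1,  x(4) = 8,  x(5) = 9,  x(6) = 17,  x(7) = 6,  x(8) = 3,  x(9) = 9,  x(10) = 12,  x(11) = 1,  x(12) = 13,  x(13) = 14,  x(14) = 7.
The sequence repeats with period 12.
(4518 - 1) mod 12 = 5, so x(4518) = x(6) = 17.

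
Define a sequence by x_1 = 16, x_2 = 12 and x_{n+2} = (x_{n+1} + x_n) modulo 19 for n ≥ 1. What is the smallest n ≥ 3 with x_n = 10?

x_1 = 16, x_2 = 12, x_3 = 9, x_4 = 2, x_5 = 11, x_6 = 13, x_7 = 5, x_8 = 18, x_9 = 4, x_{10} = 3, x_{11} = 7, x_{12} = 10, x_{13} = 17, x_{14} = 8, x_{15} = 6, x_{16} = 14, x_{17} = 1, x_{18} = 15, x_{19} = 16, x_{20} = 12.
The sequence repeats with period 18.
The value 10 first appears (with n ≥ 3) at x_{12}.

12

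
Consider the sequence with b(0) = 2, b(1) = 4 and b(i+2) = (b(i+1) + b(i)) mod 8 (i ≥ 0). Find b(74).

Listing terms: b(0) = 2,  b(1) = 4,  b(2) = 6,  b(3) = 2,  b(4) = 0,  b(5) = 2,  b(6) = 2,  b(7) = 4.
The sequence repeats with period 6.
(74 - 0) mod 6 = 2, so b(74) = b(2) = 6.

6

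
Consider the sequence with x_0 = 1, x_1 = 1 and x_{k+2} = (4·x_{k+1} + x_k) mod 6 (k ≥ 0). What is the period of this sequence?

8

Listing terms: x_0 = 1; x_1 = 1; x_2 = 5; x_3 = 3; x_4 = 5; x_5 = 5; x_6 = 1; x_7 = 3; x_8 = 1; x_9 = 1.
The sequence repeats with period 8.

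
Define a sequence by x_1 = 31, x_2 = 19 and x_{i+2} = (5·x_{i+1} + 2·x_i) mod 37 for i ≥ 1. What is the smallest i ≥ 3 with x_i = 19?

Listing terms: x_1 = 31; x_2 = 19; x_3 = 9; x_4 = 9; x_5 = 26; x_6 = 0; x_7 = 15; x_8 = 1; x_9 = 35; x_{10} = 29; x_{11} = 30; x_{12} = 23; x_{13} = 27; x_{14} = 33; x_{15} = 34; x_{16} = 14; x_{17} = 27; x_{18} = 15; x_{19} = 18; x_{20} = 9; x_{21} = 7; x_{22} = 16; x_{23} = 20; x_{24} = 21; x_{25} = 34; x_{26} = 27; x_{27} = 18; x_{28} = 33; x_{29} = 16; x_{30} = 35; x_{31} = 22; x_{32} = 32; x_{33} = 19; x_{34} = 11; x_{35} = 19; x_{36} = 6; x_{37} = 31; x_{38} = 19.
The sequence repeats with period 36.
The value 19 first appears (with i ≥ 3) at x_{33}.

33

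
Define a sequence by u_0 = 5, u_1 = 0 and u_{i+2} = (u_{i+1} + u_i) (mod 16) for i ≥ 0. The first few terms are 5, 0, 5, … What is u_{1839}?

13

We have u_0 = 5; u_1 = 0; u_2 = 5; u_3 = 5; u_4 = 10; u_5 = 15; u_6 = 9; u_7 = 8; u_8 = 1; u_9 = 9; u_{10} = 10; u_{11} = 3; u_{12} = 13; u_{13} = 0; u_{14} = 13; u_{15} = 13; u_{16} = 10; u_{17} = 7; u_{18} = 1; u_{19} = 8; u_{20} = 9; u_{21} = 1; u_{22} = 10; u_{23} = 11; u_{24} = 5; u_{25} = 0.
The sequence repeats with period 24.
(1839 - 0) mod 24 = 15, so u_{1839} = u_{15} = 13.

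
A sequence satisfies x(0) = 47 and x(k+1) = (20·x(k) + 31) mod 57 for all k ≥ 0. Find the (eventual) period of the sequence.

Listing terms: x(0) = 47, x(1) = 2, x(2) = 14, x(3) = 26, x(4) = 38, x(5) = 50, x(6) = 5, x(7) = 17, x(8) = 29, x(9) = 41, x(10) = 53, x(11) = 8, x(12) = 20, x(13) = 32, x(14) = 44, x(15) = 56, x(16) = 11, x(17) = 23, x(18) = 35, x(19) = 47.
Since x(19) = x(0) = 47, the sequence is periodic with period 19.

19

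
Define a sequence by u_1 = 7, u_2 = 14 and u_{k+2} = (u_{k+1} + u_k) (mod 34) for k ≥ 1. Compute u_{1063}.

We have u_1 = 7,  u_2 = 14,  u_3 = 21,  u_4 = 1,  u_5 = 22,  u_6 = 23,  u_7 = 11,  u_8 = 0,  u_9 = 11,  u_{10} = 11,  u_{11} = 22,  u_{12} = 33,  u_{13} = 21,  u_{14} = 20,  u_{15} = 7,  u_{16} = 27,  u_{17} = 0,  u_{18} = 27,  u_{19} = 27,  u_{20} = 20,  u_{21} = 13,  u_{22} = 33,  u_{23} = 12,  u_{24} = 11,  u_{25} = 23,  u_{26} = 0,  u_{27} = 23,  u_{28} = 23,  u_{29} = 12,  u_{30} = 1,  u_{31} = 13,  u_{32} = 14,  u_{33} = 27,  u_{34} = 7,  u_{35} = 0,  u_{36} = 7,  u_{37} = 7,  u_{38} = 14.
Since (u_{37}, u_{38}) = (u_1, u_2) = (7, 14) (two consecutive terms determine the rest), the sequence is periodic with period 36.
So u_{1063} = u_{1 + ((1063-1) mod 36)} = u_{19} = 27.

27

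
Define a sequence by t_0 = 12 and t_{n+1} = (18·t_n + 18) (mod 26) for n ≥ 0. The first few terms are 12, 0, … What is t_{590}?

t_0 = 12,  t_1 = 0,  t_2 = 18,  t_3 = 4,  t_4 = 12.
The sequence repeats with period 4.
(590 - 0) mod 4 = 2, so t_{590} = t_2 = 18.

18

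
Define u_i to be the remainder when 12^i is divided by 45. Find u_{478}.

9

u_1 = 12; u_2 = 9; u_3 = 18; u_4 = 36; u_5 = 27; u_6 = 9.
Since u_6 = u_2 = 9, the sequence is eventually periodic: after a pre-period of length 1 it cycles with period 4.
For i ≥ 2, u_i depends only on (i - 2) mod 4. (478 - 2) mod 4 = 0, so u_{478} = u_2 = 9.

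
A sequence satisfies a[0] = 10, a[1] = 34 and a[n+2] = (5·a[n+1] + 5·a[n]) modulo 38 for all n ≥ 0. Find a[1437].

20

Listing terms: a[0] = 10, a[1] = 34, a[2] = 30, a[3] = 16, a[4] = 2, a[5] = 14, a[6] = 4, a[7] = 14, a[8] = 14, a[9] = 26, a[10] = 10, a[11] = 28, a[12] = 0, a[13] = 26, a[14] = 16, a[15] = 20, a[16] = 28, a[17] = 12, a[18] = 10, a[19] = 34.
The sequence repeats with period 18.
(1437 - 0) mod 18 = 15, so a[1437] = a[15] = 20.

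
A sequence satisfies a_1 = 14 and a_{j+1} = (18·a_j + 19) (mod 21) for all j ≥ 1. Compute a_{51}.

4

a_1 = 14; a_2 = 19; a_3 = 4; a_4 = 7; a_5 = 19.
Since a_5 = a_2 = 19, the sequence is eventually periodic: after a pre-period of length 1 it cycles with period 3.
For j ≥ 2, a_j depends only on (j - 2) mod 3. (51 - 2) mod 3 = 1, so a_{51} = a_3 = 4.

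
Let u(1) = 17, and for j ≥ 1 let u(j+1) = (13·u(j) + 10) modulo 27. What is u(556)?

u(1) = 17, u(2) = 15, u(3) = 16, u(4) = 2, u(5) = 9, u(6) = 19, u(7) = 14, u(8) = 3, u(9) = 22, u(10) = 26, u(11) = 24, u(12) = 25, u(13) = 11, u(14) = 18, u(15) = 1, u(16) = 23, u(17) = 12, u(18) = 4, u(19) = 8, u(20) = 6, u(21) = 7, u(22) = 20, u(23) = 0, u(24) = 10, u(25) = 5, u(26) = 21, u(27) = 13, u(28) = 17.
The sequence repeats with period 27.
So u(556) = u(1 + ((556-1) mod 27)) = u(16) = 23.

23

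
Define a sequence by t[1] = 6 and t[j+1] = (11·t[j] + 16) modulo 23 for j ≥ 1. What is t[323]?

Computing terms: t[1] = 6,  t[2] = 13,  t[3] = 21,  t[4] = 17,  t[5] = 19,  t[6] = 18,  t[7] = 7,  t[8] = 1,  t[9] = 4,  t[10] = 14,  t[11] = 9,  t[12] = 0,  t[13] = 16,  t[14] = 8,  t[15] = 12,  t[16] = 10,  t[17] = 11,  t[18] = 22,  t[19] = 5,  t[20] = 2,  t[21] = 15,  t[22] = 20,  t[23] = 6.
Since t[23] = t[1] = 6, the sequence is periodic with period 22.
(323 - 1) mod 22 = 14, so t[323] = t[15] = 12.

12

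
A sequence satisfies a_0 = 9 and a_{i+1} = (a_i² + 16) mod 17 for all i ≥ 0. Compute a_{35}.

14

Computing terms: a_0 = 9,  a_1 = 12,  a_2 = 7,  a_3 = 14,  a_4 = 8,  a_5 = 12.
Since a_5 = a_1 = 12, the sequence is eventually periodic: after a pre-period of length 1 it cycles with period 4.
For i ≥ 1, a_i depends only on (i - 1) mod 4. (35 - 1) mod 4 = 2, so a_{35} = a_3 = 14.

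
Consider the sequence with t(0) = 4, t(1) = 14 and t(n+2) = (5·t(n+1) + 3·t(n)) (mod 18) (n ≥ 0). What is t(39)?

We have t(0) = 4; t(1) = 14; t(2) = 10; t(3) = 2; t(4) = 4; t(5) = 8; t(6) = 16; t(7) = 14; t(8) = 10.
Since (t(7), t(8)) = (t(1), t(2)) = (14, 10) (two consecutive terms determine the rest), the sequence is eventually periodic: after a pre-period of length 1 it cycles with period 6.
For n ≥ 1, t(n) depends only on (n - 1) mod 6. (39 - 1) mod 6 = 2, so t(39) = t(3) = 2.

2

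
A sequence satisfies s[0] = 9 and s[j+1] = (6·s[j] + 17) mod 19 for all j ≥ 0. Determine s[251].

5

Listing terms: s[0] = 9; s[1] = 14; s[2] = 6; s[3] = 15; s[4] = 12; s[5] = 13; s[6] = 0; s[7] = 17; s[8] = 5; s[9] = 9.
The sequence repeats with period 9.
So s[251] = s[0 + ((251-0) mod 9)] = s[8] = 5.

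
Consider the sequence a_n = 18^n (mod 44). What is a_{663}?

a_0 = 1; a_1 = 18; a_2 = 16; a_3 = 24; a_4 = 36; a_5 = 32; a_6 = 4; a_7 = 28; a_8 = 20; a_9 = 8; a_{10} = 12; a_{11} = 40; a_{12} = 16.
Since a_{12} = a_2 = 16, the sequence is eventually periodic: after a pre-period of length 2 it cycles with period 10.
For n ≥ 2, a_n depends only on (n - 2) mod 10. (663 - 2) mod 10 = 1, so a_{663} = a_3 = 24.

24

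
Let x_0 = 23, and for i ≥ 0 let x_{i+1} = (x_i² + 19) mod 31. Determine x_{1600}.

Listing terms: x_0 = 23, x_1 = 21, x_2 = 26, x_3 = 13, x_4 = 2, x_5 = 23.
The sequence repeats with period 5.
So x_{1600} = x_{0 + ((1600-0) mod 5)} = x_0 = 23.

23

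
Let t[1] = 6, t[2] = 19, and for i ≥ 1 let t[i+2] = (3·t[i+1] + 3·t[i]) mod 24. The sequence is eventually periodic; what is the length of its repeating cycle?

6

Computing terms: t[1] = 6, t[2] = 19, t[3] = 3, t[4] = 18, t[5] = 15, t[6] = 3, t[7] = 6, t[8] = 3, t[9] = 3, t[10] = 18.
Since (t[9], t[10]) = (t[3], t[4]) = (3, 18) (two consecutive terms determine the rest), the sequence is eventually periodic: after a pre-period of length 2 it cycles with period 6.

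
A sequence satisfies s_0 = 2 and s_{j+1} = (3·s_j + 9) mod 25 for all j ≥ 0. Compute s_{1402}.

We have s_0 = 2; s_1 = 15; s_2 = 4; s_3 = 21; s_4 = 22; s_5 = 0; s_6 = 9; s_7 = 11; s_8 = 17; s_9 = 10; s_{10} = 14; s_{11} = 1; s_{12} = 12; s_{13} = 20; s_{14} = 19; s_{15} = 16; s_{16} = 7; s_{17} = 5; s_{18} = 24; s_{19} = 6; s_{20} = 2.
Since s_{20} = s_0 = 2, the sequence is periodic with period 20.
So s_{1402} = s_{0 + ((1402-0) mod 20)} = s_2 = 4.

4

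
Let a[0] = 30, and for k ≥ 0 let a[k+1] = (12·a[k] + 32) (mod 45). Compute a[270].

We have a[0] = 30, a[1] = 32, a[2] = 11, a[3] = 29, a[4] = 20, a[5] = 2, a[6] = 11.
Since a[6] = a[2] = 11, the sequence is eventually periodic: after a pre-period of length 2 it cycles with period 4.
For k ≥ 2, a[k] depends only on (k - 2) mod 4. (270 - 2) mod 4 = 0, so a[270] = a[2] = 11.

11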